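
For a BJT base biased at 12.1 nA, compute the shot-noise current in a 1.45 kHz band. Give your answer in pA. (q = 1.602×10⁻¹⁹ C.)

2.37 pA

I_n = √(2qI·B)
2qI·B = 2 × 1.602×10⁻¹⁹ × 1.21×10⁻⁸ × 1.45×10³ = 5.62×10⁻²⁴ A²
I_n = √(5.62×10⁻²⁴) = 2.37×10⁻¹² A = 2.37 pA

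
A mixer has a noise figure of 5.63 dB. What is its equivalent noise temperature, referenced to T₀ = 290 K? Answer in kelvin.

770 K

F = 10^(5.63/10) = 3.65595
T_e = (F − 1)·T₀ = (3.65595 − 1) × 290 = 770 K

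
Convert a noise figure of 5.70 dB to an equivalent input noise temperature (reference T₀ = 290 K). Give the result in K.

F = 10^(5.70/10) = 3.71535
T_e = (F − 1)·T₀ = (3.71535 − 1) × 290 = 787 K

787 K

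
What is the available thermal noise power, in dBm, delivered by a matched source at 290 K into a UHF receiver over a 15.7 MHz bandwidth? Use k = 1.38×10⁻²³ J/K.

P_n = kTB = 1.38×10⁻²³ × 290 × 1.57×10⁷ = 6.28×10⁻¹⁴ W
In dBm: 10 log₁₀(6.28×10⁻¹⁴ / 10⁻³) = −102.0 dBm

−102.0 dBm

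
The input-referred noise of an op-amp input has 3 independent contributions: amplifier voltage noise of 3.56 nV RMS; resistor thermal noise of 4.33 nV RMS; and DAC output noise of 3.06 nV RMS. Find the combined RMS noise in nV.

Uncorrelated sources add in power (mean-square): V_tot = √(ΣV_i²)
V_tot = √[(3.56×10⁻⁹)² + (4.33×10⁻⁹)² + (3.06×10⁻⁹)²] = 6.39×10⁻⁹ V = 6.39 nV

6.39 nV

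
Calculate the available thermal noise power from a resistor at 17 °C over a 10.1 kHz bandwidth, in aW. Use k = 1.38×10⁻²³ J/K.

T = 17 °C + 273.15 = 290.15 K
P_n = kTB = 1.38×10⁻²³ × 290.15 × 1.01×10⁴ = 4.04×10⁻¹⁷ W = 40.4 aW

40.4 aW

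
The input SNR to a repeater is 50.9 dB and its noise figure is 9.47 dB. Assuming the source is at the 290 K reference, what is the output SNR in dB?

41.43 dB

By definition F = SNR_in/SNR_out, so in dB: SNR_out = SNR_in − NF
SNR_out = 50.9 − 9.47 = 41.43 dB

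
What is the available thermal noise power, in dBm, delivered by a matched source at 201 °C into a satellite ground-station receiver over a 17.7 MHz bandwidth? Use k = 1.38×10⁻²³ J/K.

T = 201 °C + 273.15 = 474.15 K
P_n = kTB = 1.38×10⁻²³ × 474.15 × 1.77×10⁷ = 1.16×10⁻¹³ W
In dBm: 10 log₁₀(1.16×10⁻¹³ / 10⁻³) = −99.4 dBm

−99.4 dBm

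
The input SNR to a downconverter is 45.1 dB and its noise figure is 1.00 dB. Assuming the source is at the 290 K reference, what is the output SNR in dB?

44.10 dB

By definition F = SNR_in/SNR_out, so in dB: SNR_out = SNR_in − NF
SNR_out = 45.1 − 1.00 = 44.10 dB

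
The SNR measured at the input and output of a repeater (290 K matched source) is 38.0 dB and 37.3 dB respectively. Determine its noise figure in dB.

NF (dB) = SNR_in(dB) − SNR_out(dB) when the source is at T₀
NF = 38.0 − 37.3 = 0.7 dB

0.7 dB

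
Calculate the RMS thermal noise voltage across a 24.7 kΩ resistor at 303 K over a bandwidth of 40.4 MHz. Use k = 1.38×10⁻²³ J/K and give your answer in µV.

V_n = √(4kTRB)
4kTRB = 4 × 1.38×10⁻²³ × 303 × 2.47×10⁴ × 4.04×10⁷ = 1.67×10⁻⁸ V²
V_n = √(1.67×10⁻⁸) = 1.29×10⁻⁴ V = 129 µV

129 µV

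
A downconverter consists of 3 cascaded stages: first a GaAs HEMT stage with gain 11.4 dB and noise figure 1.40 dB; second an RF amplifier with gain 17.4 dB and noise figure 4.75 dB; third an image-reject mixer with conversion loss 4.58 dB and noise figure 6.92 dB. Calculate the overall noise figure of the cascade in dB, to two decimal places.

Convert to linear (a loss of L dB is a gain of −L dB): F_i = 10^(NF_i/10), G_i = 10^(G_i,dB/10)
  Stage 1: F_1 = 10^(1.40/10) = 1.380, G_1 = 10^(11.4/10) = 13.80
  Stage 2: F_2 = 10^(4.75/10) = 2.985, G_2 = 10^(17.4/10) = 54.95
  Stage 3: F_3 = 10^(6.92/10) = 4.920, G_3 = 10^(−4.58/10) = 0.3483
Friis cascade:
  F = 1.380 + (2.985 − 1)/13.80 + (4.920 − 1)/758.6 = 1.529
NF = 10 log₁₀(1.529) = 1.85 dB

1.85 dB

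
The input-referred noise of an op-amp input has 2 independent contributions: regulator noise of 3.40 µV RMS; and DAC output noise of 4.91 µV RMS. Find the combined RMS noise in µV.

Uncorrelated sources add in power (mean-square): V_tot = √(ΣV_i²)
V_tot = √[(3.40×10⁻⁶)² + (4.91×10⁻⁶)²] = 5.97×10⁻⁶ V = 5.97 µV

5.97 µV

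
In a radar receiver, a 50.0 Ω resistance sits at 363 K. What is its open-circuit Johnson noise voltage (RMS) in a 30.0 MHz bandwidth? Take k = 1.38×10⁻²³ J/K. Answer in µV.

5.48 µV

V_n = √(4kTRB)
4kTRB = 4 × 1.38×10⁻²³ × 363 × 5.00×10¹ × 3.00×10⁷ = 3.01×10⁻¹¹ V²
V_n = √(3.01×10⁻¹¹) = 5.48×10⁻⁶ V = 5.48 µV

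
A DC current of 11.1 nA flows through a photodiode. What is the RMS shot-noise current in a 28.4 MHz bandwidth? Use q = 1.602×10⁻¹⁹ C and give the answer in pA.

318 pA

I_n = √(2qI·B)
2qI·B = 2 × 1.602×10⁻¹⁹ × 1.11×10⁻⁸ × 2.84×10⁷ = 1.01×10⁻¹⁹ A²
I_n = √(1.01×10⁻¹⁹) = 3.18×10⁻¹⁰ A = 318 pA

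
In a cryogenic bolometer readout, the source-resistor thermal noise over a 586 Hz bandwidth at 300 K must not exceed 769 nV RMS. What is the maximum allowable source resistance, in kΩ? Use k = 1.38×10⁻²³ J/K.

Johnson–Nyquist: V_n = √(4kTRB) ⇒ R = V_n² / (4kTB)
4kTB = 4 × 1.38×10⁻²³ × 300 × 5.86×10² = 9.70×10⁻¹⁸
R = (7.69×10⁻⁷)² / 9.70×10⁻¹⁸ = 6.09×10⁴ Ω = 60.9 kΩ

60.9 kΩ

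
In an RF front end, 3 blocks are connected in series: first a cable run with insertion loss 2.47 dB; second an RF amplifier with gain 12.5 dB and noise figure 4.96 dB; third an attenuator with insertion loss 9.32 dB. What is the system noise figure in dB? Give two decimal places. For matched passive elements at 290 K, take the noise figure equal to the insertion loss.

7.98 dB

Convert to linear (a loss of L dB is a gain of −L dB): F_i = 10^(NF_i/10), G_i = 10^(G_i,dB/10)
  Stage 1: F_1 = 10^(2.47/10) = 1.766, G_1 = 10^(−2.47/10) = 0.5662
  Stage 2: F_2 = 10^(4.96/10) = 3.133, G_2 = 10^(12.5/10) = 17.78
  Stage 3: F_3 = 10^(9.32/10) = 8.551, G_3 = 10^(−9.32/10) = 0.1169
Friis cascade:
  F = 1.766 + (3.133 − 1)/0.5662 + (8.551 − 1)/10.07 = 6.283
NF = 10 log₁₀(6.283) = 7.98 dB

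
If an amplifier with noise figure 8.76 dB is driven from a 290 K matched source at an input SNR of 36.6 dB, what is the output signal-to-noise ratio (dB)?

27.84 dB

By definition F = SNR_in/SNR_out, so in dB: SNR_out = SNR_in − NF
SNR_out = 36.6 − 8.76 = 27.84 dB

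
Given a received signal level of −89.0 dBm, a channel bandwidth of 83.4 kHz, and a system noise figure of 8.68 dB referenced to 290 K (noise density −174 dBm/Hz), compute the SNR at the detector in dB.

27.1 dB

Noise floor: N = −174 + 10 log₁₀(B) + NF
10 log₁₀(8.34×10⁴) = 49.21 dB
N = −174 + 49.21 + 8.68 = −116.11 dBm
SNR = P_sig − N = −89.0 − (−116.11) = 27.11 dB → 27.1 dB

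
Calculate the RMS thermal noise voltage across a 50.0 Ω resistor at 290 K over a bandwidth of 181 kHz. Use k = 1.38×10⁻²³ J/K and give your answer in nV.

381 nV

V_n = √(4kTRB)
4kTRB = 4 × 1.38×10⁻²³ × 290 × 5.00×10¹ × 1.81×10⁵ = 1.45×10⁻¹³ V²
V_n = √(1.45×10⁻¹³) = 3.81×10⁻⁷ V = 381 nV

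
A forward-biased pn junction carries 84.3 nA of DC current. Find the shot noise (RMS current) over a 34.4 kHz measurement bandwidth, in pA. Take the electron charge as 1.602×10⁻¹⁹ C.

I_n = √(2qI·B)
2qI·B = 2 × 1.602×10⁻¹⁹ × 8.43×10⁻⁸ × 3.44×10⁴ = 9.29×10⁻²² A²
I_n = √(9.29×10⁻²²) = 3.05×10⁻¹¹ A = 30.5 pA

30.5 pA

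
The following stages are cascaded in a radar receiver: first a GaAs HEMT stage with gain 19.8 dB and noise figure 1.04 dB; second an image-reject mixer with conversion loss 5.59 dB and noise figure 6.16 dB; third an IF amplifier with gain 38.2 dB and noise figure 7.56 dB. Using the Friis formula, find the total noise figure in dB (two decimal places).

1.71 dB

Convert to linear (a loss of L dB is a gain of −L dB): F_i = 10^(NF_i/10), G_i = 10^(G_i,dB/10)
  Stage 1: F_1 = 10^(1.04/10) = 1.271, G_1 = 10^(19.8/10) = 95.50
  Stage 2: F_2 = 10^(6.16/10) = 4.130, G_2 = 10^(−5.59/10) = 0.2761
  Stage 3: F_3 = 10^(7.56/10) = 5.702, G_3 = 10^(38.2/10) = 6607
Friis cascade:
  F = 1.271 + (4.130 − 1)/95.50 + (5.702 − 1)/26.36 = 1.482
NF = 10 log₁₀(1.482) = 1.71 dB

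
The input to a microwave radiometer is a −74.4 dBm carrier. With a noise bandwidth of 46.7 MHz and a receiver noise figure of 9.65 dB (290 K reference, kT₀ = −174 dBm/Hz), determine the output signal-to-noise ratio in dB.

Noise floor: N = −174 + 10 log₁₀(B) + NF
10 log₁₀(4.67×10⁷) = 76.69 dB
N = −174 + 76.69 + 9.65 = −87.66 dBm
SNR = P_sig − N = −74.4 − (−87.66) = 13.26 dB → 13.3 dB

13.3 dB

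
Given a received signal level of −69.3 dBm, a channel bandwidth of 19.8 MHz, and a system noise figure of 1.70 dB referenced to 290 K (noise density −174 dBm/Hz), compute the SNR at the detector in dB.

Noise floor: N = −174 + 10 log₁₀(B) + NF
10 log₁₀(1.98×10⁷) = 72.97 dB
N = −174 + 72.97 + 1.70 = −99.33 dBm
SNR = P_sig − N = −69.3 − (−99.33) = 30.03 dB → 30.0 dB

30.0 dB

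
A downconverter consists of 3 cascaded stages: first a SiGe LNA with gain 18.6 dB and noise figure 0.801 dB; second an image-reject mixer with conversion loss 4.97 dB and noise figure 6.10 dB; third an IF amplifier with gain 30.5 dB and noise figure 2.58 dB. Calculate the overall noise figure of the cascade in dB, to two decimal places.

Convert to linear (a loss of L dB is a gain of −L dB): F_i = 10^(NF_i/10), G_i = 10^(G_i,dB/10)
  Stage 1: F_1 = 10^(0.801/10) = 1.203, G_1 = 10^(18.6/10) = 72.44
  Stage 2: F_2 = 10^(6.10/10) = 4.074, G_2 = 10^(−4.97/10) = 0.3184
  Stage 3: F_3 = 10^(2.58/10) = 1.811, G_3 = 10^(30.5/10) = 1122
Friis cascade:
  F = 1.203 + (4.074 − 1)/72.44 + (1.811 − 1)/23.07 = 1.280
NF = 10 log₁₀(1.280) = 1.07 dB

1.07 dB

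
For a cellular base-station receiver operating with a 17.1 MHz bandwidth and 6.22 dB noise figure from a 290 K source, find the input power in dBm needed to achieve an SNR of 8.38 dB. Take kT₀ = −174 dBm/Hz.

Sensitivity = −174 + 10 log₁₀(B) + NF + SNR_min
= −174 + 72.33 + 6.22 + 8.38
= −87.07 dBm → −87.1 dBm

−87.1 dBm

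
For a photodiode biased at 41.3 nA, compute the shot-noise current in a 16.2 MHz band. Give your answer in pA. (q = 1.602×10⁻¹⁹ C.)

463 pA

I_n = √(2qI·B)
2qI·B = 2 × 1.602×10⁻¹⁹ × 4.13×10⁻⁸ × 1.62×10⁷ = 2.14×10⁻¹⁹ A²
I_n = √(2.14×10⁻¹⁹) = 4.63×10⁻¹⁰ A = 463 pA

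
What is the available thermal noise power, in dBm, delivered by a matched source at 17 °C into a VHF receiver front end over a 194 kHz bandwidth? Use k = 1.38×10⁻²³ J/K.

−121.1 dBm

T = 17 °C + 273.15 = 290.15 K
P_n = kTB = 1.38×10⁻²³ × 290.15 × 1.94×10⁵ = 7.77×10⁻¹⁶ W
In dBm: 10 log₁₀(7.77×10⁻¹⁶ / 10⁻³) = −121.1 dBm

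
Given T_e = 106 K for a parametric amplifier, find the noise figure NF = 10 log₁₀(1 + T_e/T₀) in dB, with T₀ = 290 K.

1.35 dB

F = 1 + T_e/T₀ = 1 + 106/290 = 1.36552
NF = 10 log₁₀(1.36552) = 1.35 dB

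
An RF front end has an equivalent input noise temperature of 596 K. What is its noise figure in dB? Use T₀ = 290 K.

4.85 dB

F = 1 + T_e/T₀ = 1 + 596/290 = 3.05517
NF = 10 log₁₀(3.05517) = 4.85 dB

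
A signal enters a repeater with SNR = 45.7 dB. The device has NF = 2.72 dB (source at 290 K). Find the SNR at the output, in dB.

42.98 dB

By definition F = SNR_in/SNR_out, so in dB: SNR_out = SNR_in − NF
SNR_out = 45.7 − 2.72 = 42.98 dB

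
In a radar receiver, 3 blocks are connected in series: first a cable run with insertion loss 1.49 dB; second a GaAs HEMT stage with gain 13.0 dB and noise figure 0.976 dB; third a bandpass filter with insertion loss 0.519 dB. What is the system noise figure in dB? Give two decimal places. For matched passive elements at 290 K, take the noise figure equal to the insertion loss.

2.49 dB

Convert to linear (a loss of L dB is a gain of −L dB): F_i = 10^(NF_i/10), G_i = 10^(G_i,dB/10)
  Stage 1: F_1 = 10^(1.49/10) = 1.409, G_1 = 10^(−1.49/10) = 0.7096
  Stage 2: F_2 = 10^(0.976/10) = 1.252, G_2 = 10^(13.0/10) = 19.95
  Stage 3: F_3 = 10^(0.519/10) = 1.127, G_3 = 10^(−0.519/10) = 0.8874
Friis cascade:
  F = 1.409 + (1.252 − 1)/0.7096 + (1.127 − 1)/14.16 = 1.773
NF = 10 log₁₀(1.773) = 2.49 dB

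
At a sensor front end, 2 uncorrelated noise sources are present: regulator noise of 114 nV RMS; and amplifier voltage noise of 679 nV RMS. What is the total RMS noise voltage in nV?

689 nV

Uncorrelated sources add in power (mean-square): V_tot = √(ΣV_i²)
V_tot = √[(1.14×10⁻⁷)² + (6.79×10⁻⁷)²] = 6.89×10⁻⁷ V = 689 nV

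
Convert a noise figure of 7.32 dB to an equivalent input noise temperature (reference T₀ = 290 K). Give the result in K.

F = 10^(7.32/10) = 5.39511
T_e = (F − 1)·T₀ = (5.39511 − 1) × 290 = 1275 K

1275 K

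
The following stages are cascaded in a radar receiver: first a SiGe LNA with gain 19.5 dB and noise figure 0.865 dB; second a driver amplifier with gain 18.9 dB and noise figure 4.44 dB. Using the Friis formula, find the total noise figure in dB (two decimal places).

Convert to linear (a loss of L dB is a gain of −L dB): F_i = 10^(NF_i/10), G_i = 10^(G_i,dB/10)
  Stage 1: F_1 = 10^(0.865/10) = 1.220, G_1 = 10^(19.5/10) = 89.13
  Stage 2: F_2 = 10^(4.44/10) = 2.780, G_2 = 10^(18.9/10) = 77.62
Friis cascade:
  F = 1.220 + (2.780 − 1)/89.13 = 1.240
NF = 10 log₁₀(1.240) = 0.94 dB

0.94 dB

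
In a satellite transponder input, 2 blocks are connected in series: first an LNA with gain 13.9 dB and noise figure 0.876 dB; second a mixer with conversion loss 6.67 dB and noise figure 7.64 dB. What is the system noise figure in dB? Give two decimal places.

Convert to linear (a loss of L dB is a gain of −L dB): F_i = 10^(NF_i/10), G_i = 10^(G_i,dB/10)
  Stage 1: F_1 = 10^(0.876/10) = 1.223, G_1 = 10^(13.9/10) = 24.55
  Stage 2: F_2 = 10^(7.64/10) = 5.808, G_2 = 10^(−6.67/10) = 0.2153
Friis cascade:
  F = 1.223 + (5.808 − 1)/24.55 = 1.419
NF = 10 log₁₀(1.419) = 1.52 dB

1.52 dB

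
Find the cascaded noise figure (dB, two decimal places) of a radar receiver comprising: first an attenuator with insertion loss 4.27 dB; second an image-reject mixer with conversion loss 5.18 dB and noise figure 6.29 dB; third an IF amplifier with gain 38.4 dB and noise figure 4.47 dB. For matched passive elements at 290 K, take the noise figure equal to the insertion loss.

Convert to linear (a loss of L dB is a gain of −L dB): F_i = 10^(NF_i/10), G_i = 10^(G_i,dB/10)
  Stage 1: F_1 = 10^(4.27/10) = 2.673, G_1 = 10^(−4.27/10) = 0.3741
  Stage 2: F_2 = 10^(6.29/10) = 4.256, G_2 = 10^(−5.18/10) = 0.3034
  Stage 3: F_3 = 10^(4.47/10) = 2.799, G_3 = 10^(38.4/10) = 6918
Friis cascade:
  F = 2.673 + (4.256 − 1)/0.3741 + (2.799 − 1)/0.1135 = 27.23
NF = 10 log₁₀(27.23) = 14.35 dB

14.35 dB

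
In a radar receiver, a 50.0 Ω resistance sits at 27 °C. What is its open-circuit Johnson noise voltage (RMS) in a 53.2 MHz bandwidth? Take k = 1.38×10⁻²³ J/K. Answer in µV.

T = 27 °C + 273.15 = 300.15 K
V_n = √(4kTRB)
4kTRB = 4 × 1.38×10⁻²³ × 300.15 × 5.00×10¹ × 5.32×10⁷ = 4.41×10⁻¹¹ V²
V_n = √(4.41×10⁻¹¹) = 6.64×10⁻⁶ V = 6.64 µV

6.64 µV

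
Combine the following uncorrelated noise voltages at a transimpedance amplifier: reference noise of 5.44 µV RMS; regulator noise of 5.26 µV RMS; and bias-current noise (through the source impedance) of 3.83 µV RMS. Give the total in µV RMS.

Uncorrelated sources add in power (mean-square): V_tot = √(ΣV_i²)
V_tot = √[(5.44×10⁻⁶)² + (5.26×10⁻⁶)² + (3.83×10⁻⁶)²] = 8.48×10⁻⁶ V = 8.48 µV

8.48 µV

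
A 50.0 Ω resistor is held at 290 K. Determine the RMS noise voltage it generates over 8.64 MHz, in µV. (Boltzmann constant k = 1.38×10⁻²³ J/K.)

2.63 µV

V_n = √(4kTRB)
4kTRB = 4 × 1.38×10⁻²³ × 290 × 5.00×10¹ × 8.64×10⁶ = 6.92×10⁻¹² V²
V_n = √(6.92×10⁻¹²) = 2.63×10⁻⁶ V = 2.63 µV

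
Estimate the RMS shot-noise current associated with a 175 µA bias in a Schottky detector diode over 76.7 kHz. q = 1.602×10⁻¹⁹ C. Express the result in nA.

I_n = √(2qI·B)
2qI·B = 2 × 1.602×10⁻¹⁹ × 1.75×10⁻⁴ × 7.67×10⁴ = 4.30×10⁻¹⁸ A²
I_n = √(4.30×10⁻¹⁸) = 2.07×10⁻⁹ A = 2.07 nA

2.07 nA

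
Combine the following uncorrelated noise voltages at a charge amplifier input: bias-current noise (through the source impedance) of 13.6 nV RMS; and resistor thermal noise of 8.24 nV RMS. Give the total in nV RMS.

Uncorrelated sources add in power (mean-square): V_tot = √(ΣV_i²)
V_tot = √[(1.36×10⁻⁸)² + (8.24×10⁻⁹)²] = 1.59×10⁻⁸ V = 15.9 nV

15.9 nV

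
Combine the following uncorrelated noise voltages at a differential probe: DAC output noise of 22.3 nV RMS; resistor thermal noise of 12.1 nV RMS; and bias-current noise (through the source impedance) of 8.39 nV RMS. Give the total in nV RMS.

Uncorrelated sources add in power (mean-square): V_tot = √(ΣV_i²)
V_tot = √[(2.23×10⁻⁸)² + (1.21×10⁻⁸)² + (8.39×10⁻⁹)²] = 2.67×10⁻⁸ V = 26.7 nV

26.7 nV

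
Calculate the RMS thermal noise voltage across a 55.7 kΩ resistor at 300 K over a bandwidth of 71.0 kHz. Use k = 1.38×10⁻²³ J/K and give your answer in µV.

8.09 µV

V_n = √(4kTRB)
4kTRB = 4 × 1.38×10⁻²³ × 300 × 5.57×10⁴ × 7.10×10⁴ = 6.55×10⁻¹¹ V²
V_n = √(6.55×10⁻¹¹) = 8.09×10⁻⁶ V = 8.09 µV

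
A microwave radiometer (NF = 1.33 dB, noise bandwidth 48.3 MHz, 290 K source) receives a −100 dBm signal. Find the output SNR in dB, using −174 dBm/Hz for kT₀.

−4.2 dB

Noise floor: N = −174 + 10 log₁₀(B) + NF
10 log₁₀(4.83×10⁷) = 76.84 dB
N = −174 + 76.84 + 1.33 = −95.83 dBm
SNR = P_sig − N = −100 − (−95.83) = −4.17 dB → −4.2 dB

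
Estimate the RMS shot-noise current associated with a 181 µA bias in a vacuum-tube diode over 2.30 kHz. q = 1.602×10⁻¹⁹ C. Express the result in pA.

I_n = √(2qI·B)
2qI·B = 2 × 1.602×10⁻¹⁹ × 1.81×10⁻⁴ × 2.30×10³ = 1.33×10⁻¹⁹ A²
I_n = √(1.33×10⁻¹⁹) = 3.65×10⁻¹⁰ A = 365 pA

365 pA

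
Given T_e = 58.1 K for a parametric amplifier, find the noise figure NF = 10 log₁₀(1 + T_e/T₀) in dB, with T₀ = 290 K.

0.793 dB

F = 1 + T_e/T₀ = 1 + 58.1/290 = 1.20034
NF = 10 log₁₀(1.20034) = 0.793 dB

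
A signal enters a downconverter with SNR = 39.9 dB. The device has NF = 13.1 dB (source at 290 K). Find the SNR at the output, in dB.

26.8 dB

By definition F = SNR_in/SNR_out, so in dB: SNR_out = SNR_in − NF
SNR_out = 39.9 − 13.1 = 26.8 dB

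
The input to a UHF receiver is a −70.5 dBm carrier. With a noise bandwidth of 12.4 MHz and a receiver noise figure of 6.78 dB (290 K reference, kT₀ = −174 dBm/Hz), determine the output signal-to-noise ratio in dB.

25.8 dB

Noise floor: N = −174 + 10 log₁₀(B) + NF
10 log₁₀(1.24×10⁷) = 70.93 dB
N = −174 + 70.93 + 6.78 = −96.29 dBm
SNR = P_sig − N = −70.5 − (−96.29) = 25.79 dB → 25.8 dB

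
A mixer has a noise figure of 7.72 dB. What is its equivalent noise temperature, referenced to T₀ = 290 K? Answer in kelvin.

1426 K

F = 10^(7.72/10) = 5.91562
T_e = (F − 1)·T₀ = (5.91562 − 1) × 290 = 1426 K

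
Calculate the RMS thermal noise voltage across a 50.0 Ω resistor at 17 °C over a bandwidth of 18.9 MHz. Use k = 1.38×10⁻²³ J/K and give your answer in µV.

3.89 µV

T = 17 °C + 273.15 = 290.15 K
V_n = √(4kTRB)
4kTRB = 4 × 1.38×10⁻²³ × 290.15 × 5.00×10¹ × 1.89×10⁷ = 1.51×10⁻¹¹ V²
V_n = √(1.51×10⁻¹¹) = 3.89×10⁻⁶ V = 3.89 µV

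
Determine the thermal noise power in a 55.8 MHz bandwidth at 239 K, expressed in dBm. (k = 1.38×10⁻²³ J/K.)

−97.4 dBm

P_n = kTB = 1.38×10⁻²³ × 239 × 5.58×10⁷ = 1.84×10⁻¹³ W
In dBm: 10 log₁₀(1.84×10⁻¹³ / 10⁻³) = −97.4 dBm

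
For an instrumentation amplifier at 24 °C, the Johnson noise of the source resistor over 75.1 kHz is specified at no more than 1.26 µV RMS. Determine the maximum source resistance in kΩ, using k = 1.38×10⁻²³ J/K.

1.29 kΩ

T = 24 °C + 273.15 = 297.15 K
Johnson–Nyquist: V_n = √(4kTRB) ⇒ R = V_n² / (4kTB)
4kTB = 4 × 1.38×10⁻²³ × 297.15 × 7.51×10⁴ = 1.23×10⁻¹⁵
R = (1.26×10⁻⁶)² / 1.23×10⁻¹⁵ = 1.29×10³ Ω = 1.29 kΩ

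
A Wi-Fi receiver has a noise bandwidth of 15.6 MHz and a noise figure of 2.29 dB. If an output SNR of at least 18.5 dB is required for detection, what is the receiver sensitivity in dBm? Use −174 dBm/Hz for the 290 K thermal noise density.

−81.3 dBm

Sensitivity = −174 + 10 log₁₀(B) + NF + SNR_min
= −174 + 71.93 + 2.29 + 18.5
= −81.28 dBm → −81.3 dBm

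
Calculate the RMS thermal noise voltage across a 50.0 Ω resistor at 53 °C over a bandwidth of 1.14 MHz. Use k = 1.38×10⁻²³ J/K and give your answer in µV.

1.01 µV

T = 53 °C + 273.15 = 326.15 K
V_n = √(4kTRB)
4kTRB = 4 × 1.38×10⁻²³ × 326.15 × 5.00×10¹ × 1.14×10⁶ = 1.03×10⁻¹² V²
V_n = √(1.03×10⁻¹²) = 1.01×10⁻⁶ V = 1.01 µV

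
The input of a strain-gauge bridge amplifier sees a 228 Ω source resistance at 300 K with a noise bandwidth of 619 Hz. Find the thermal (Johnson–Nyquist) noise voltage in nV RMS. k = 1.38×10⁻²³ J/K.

V_n = √(4kTRB)
4kTRB = 4 × 1.38×10⁻²³ × 300 × 2.28×10² × 6.19×10² = 2.34×10⁻¹⁵ V²
V_n = √(2.34×10⁻¹⁵) = 4.83×10⁻⁸ V = 48.3 nV

48.3 nV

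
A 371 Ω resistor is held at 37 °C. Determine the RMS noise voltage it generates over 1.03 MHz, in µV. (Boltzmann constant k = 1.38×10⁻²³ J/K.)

2.56 µV

T = 37 °C + 273.15 = 310.15 K
V_n = √(4kTRB)
4kTRB = 4 × 1.38×10⁻²³ × 310.15 × 3.71×10² × 1.03×10⁶ = 6.54×10⁻¹² V²
V_n = √(6.54×10⁻¹²) = 2.56×10⁻⁶ V = 2.56 µV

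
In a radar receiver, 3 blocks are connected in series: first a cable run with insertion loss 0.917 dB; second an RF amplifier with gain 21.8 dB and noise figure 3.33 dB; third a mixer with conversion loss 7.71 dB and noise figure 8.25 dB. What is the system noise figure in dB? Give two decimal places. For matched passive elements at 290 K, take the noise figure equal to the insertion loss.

4.32 dB

Convert to linear (a loss of L dB is a gain of −L dB): F_i = 10^(NF_i/10), G_i = 10^(G_i,dB/10)
  Stage 1: F_1 = 10^(0.917/10) = 1.235, G_1 = 10^(−0.917/10) = 0.8097
  Stage 2: F_2 = 10^(3.33/10) = 2.153, G_2 = 10^(21.8/10) = 151.4
  Stage 3: F_3 = 10^(8.25/10) = 6.683, G_3 = 10^(−7.71/10) = 0.1694
Friis cascade:
  F = 1.235 + (2.153 − 1)/0.8097 + (6.683 − 1)/122.5 = 2.705
NF = 10 log₁₀(2.705) = 4.32 dB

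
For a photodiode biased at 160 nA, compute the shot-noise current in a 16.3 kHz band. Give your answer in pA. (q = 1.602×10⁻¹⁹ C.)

28.9 pA

I_n = √(2qI·B)
2qI·B = 2 × 1.602×10⁻¹⁹ × 1.60×10⁻⁷ × 1.63×10⁴ = 8.36×10⁻²² A²
I_n = √(8.36×10⁻²²) = 2.89×10⁻¹¹ A = 28.9 pA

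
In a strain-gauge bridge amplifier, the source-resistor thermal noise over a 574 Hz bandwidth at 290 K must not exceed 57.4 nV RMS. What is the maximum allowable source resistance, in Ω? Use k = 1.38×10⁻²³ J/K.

359 Ω

Johnson–Nyquist: V_n = √(4kTRB) ⇒ R = V_n² / (4kTB)
4kTB = 4 × 1.38×10⁻²³ × 290 × 5.74×10² = 9.19×10⁻¹⁸
R = (5.74×10⁻⁸)² / 9.19×10⁻¹⁸ = 3.59×10² Ω = 359 Ω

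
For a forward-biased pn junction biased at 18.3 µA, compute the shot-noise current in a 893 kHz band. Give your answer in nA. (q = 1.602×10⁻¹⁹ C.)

I_n = √(2qI·B)
2qI·B = 2 × 1.602×10⁻¹⁹ × 1.83×10⁻⁵ × 8.93×10⁵ = 5.24×10⁻¹⁸ A²
I_n = √(5.24×10⁻¹⁸) = 2.29×10⁻⁹ A = 2.29 nA

2.29 nA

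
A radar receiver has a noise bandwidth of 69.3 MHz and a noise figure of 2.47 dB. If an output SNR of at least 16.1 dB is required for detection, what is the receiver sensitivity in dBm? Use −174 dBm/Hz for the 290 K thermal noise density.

Sensitivity = −174 + 10 log₁₀(B) + NF + SNR_min
= −174 + 78.41 + 2.47 + 16.1
= −77.02 dBm → −77.0 dBm

−77.0 dBm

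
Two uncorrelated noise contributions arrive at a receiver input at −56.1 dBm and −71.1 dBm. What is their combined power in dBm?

Convert to linear, add, convert back:
P₁ = 2.45×10⁻⁹ W, P₂ = 7.76×10⁻¹¹ W
P_tot = 2.53×10⁻⁹ W → 10 log₁₀(P_tot / 10⁻³) = −56.0 dBm

−56.0 dBm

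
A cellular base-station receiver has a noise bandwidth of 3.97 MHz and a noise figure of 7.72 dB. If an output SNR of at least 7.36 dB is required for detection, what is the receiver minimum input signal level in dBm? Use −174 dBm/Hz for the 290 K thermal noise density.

−92.9 dBm

Sensitivity = −174 + 10 log₁₀(B) + NF + SNR_min
= −174 + 65.99 + 7.72 + 7.36
= −92.93 dBm → −92.9 dBm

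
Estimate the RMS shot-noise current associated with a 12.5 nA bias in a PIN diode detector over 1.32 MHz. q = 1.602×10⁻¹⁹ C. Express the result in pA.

72.7 pA

I_n = √(2qI·B)
2qI·B = 2 × 1.602×10⁻¹⁹ × 1.25×10⁻⁸ × 1.32×10⁶ = 5.29×10⁻²¹ A²
I_n = √(5.29×10⁻²¹) = 7.27×10⁻¹¹ A = 72.7 pA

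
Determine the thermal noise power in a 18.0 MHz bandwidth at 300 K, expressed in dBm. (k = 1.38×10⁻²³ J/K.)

P_n = kTB = 1.38×10⁻²³ × 300 × 1.80×10⁷ = 7.45×10⁻¹⁴ W
In dBm: 10 log₁₀(7.45×10⁻¹⁴ / 10⁻³) = −101.3 dBm

−101.3 dBm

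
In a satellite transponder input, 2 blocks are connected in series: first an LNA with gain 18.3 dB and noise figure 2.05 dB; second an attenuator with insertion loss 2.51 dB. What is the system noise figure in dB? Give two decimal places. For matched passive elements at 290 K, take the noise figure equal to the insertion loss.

2.08 dB

Convert to linear (a loss of L dB is a gain of −L dB): F_i = 10^(NF_i/10), G_i = 10^(G_i,dB/10)
  Stage 1: F_1 = 10^(2.05/10) = 1.603, G_1 = 10^(18.3/10) = 67.61
  Stage 2: F_2 = 10^(2.51/10) = 1.782, G_2 = 10^(−2.51/10) = 0.5610
Friis cascade:
  F = 1.603 + (1.782 − 1)/67.61 = 1.615
NF = 10 log₁₀(1.615) = 2.08 dB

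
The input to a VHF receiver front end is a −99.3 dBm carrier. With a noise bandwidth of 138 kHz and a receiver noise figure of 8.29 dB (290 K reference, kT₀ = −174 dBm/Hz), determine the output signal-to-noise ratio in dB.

15.0 dB

Noise floor: N = −174 + 10 log₁₀(B) + NF
10 log₁₀(1.38×10⁵) = 51.4 dB
N = −174 + 51.4 + 8.29 = −114.31 dBm
SNR = P_sig − N = −99.3 − (−114.31) = 15.01 dB → 15.0 dB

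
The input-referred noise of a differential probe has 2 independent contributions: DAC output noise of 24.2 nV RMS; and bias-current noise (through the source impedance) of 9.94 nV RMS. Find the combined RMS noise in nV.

26.2 nV

Uncorrelated sources add in power (mean-square): V_tot = √(ΣV_i²)
V_tot = √[(2.42×10⁻⁸)² + (9.94×10⁻⁹)²] = 2.62×10⁻⁸ V = 26.2 nV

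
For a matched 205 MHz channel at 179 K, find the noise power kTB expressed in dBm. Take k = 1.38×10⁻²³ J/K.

−93.0 dBm

P_n = kTB = 1.38×10⁻²³ × 179 × 2.05×10⁸ = 5.06×10⁻¹³ W
In dBm: 10 log₁₀(5.06×10⁻¹³ / 10⁻³) = −93.0 dBm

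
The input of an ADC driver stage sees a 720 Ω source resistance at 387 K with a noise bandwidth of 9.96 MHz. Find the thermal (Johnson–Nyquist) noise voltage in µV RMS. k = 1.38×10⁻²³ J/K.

12.4 µV

V_n = √(4kTRB)
4kTRB = 4 × 1.38×10⁻²³ × 387 × 7.20×10² × 9.96×10⁶ = 1.53×10⁻¹⁰ V²
V_n = √(1.53×10⁻¹⁰) = 1.24×10⁻⁵ V = 12.4 µV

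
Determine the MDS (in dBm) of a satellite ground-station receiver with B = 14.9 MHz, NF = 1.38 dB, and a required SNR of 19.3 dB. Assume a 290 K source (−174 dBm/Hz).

Sensitivity = −174 + 10 log₁₀(B) + NF + SNR_min
= −174 + 71.73 + 1.38 + 19.3
= −81.59 dBm → −81.6 dBm

−81.6 dBm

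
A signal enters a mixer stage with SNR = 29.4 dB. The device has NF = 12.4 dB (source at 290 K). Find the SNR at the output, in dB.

By definition F = SNR_in/SNR_out, so in dB: SNR_out = SNR_in − NF
SNR_out = 29.4 − 12.4 = 17.0 dB

17.0 dB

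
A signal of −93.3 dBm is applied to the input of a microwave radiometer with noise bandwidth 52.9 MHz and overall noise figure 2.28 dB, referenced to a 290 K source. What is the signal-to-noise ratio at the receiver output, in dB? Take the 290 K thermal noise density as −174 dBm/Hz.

Noise floor: N = −174 + 10 log₁₀(B) + NF
10 log₁₀(5.29×10⁷) = 77.23 dB
N = −174 + 77.23 + 2.28 = −94.49 dBm
SNR = P_sig − N = −93.3 − (−94.49) = 1.19 dB → 1.2 dB

1.2 dB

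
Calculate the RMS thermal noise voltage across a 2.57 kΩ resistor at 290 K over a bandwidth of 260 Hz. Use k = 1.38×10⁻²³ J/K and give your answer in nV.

103 nV

V_n = √(4kTRB)
4kTRB = 4 × 1.38×10⁻²³ × 290 × 2.57×10³ × 2.60×10² = 1.07×10⁻¹⁴ V²
V_n = √(1.07×10⁻¹⁴) = 1.03×10⁻⁷ V = 103 nV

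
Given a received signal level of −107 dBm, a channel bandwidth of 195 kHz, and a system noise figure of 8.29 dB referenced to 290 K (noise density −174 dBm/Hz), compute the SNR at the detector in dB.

5.8 dB

Noise floor: N = −174 + 10 log₁₀(B) + NF
10 log₁₀(1.95×10⁵) = 52.9 dB
N = −174 + 52.9 + 8.29 = −112.81 dBm
SNR = P_sig − N = −107 − (−112.81) = 5.81 dB → 5.8 dB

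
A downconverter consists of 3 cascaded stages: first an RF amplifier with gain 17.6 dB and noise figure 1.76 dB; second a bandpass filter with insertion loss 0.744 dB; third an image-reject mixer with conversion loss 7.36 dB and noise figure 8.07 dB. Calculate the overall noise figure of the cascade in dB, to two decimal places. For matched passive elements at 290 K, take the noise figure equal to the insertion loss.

Convert to linear (a loss of L dB is a gain of −L dB): F_i = 10^(NF_i/10), G_i = 10^(G_i,dB/10)
  Stage 1: F_1 = 10^(1.76/10) = 1.500, G_1 = 10^(17.6/10) = 57.54
  Stage 2: F_2 = 10^(0.744/10) = 1.187, G_2 = 10^(−0.744/10) = 0.8426
  Stage 3: F_3 = 10^(8.07/10) = 6.412, G_3 = 10^(−7.36/10) = 0.1837
Friis cascade:
  F = 1.500 + (1.187 − 1)/57.54 + (6.412 − 1)/48.48 = 1.615
NF = 10 log₁₀(1.615) = 2.08 dB

2.08 dB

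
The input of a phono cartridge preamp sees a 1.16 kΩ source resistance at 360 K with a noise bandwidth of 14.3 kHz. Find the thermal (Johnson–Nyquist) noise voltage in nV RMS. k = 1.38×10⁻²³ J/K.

V_n = √(4kTRB)
4kTRB = 4 × 1.38×10⁻²³ × 360 × 1.16×10³ × 1.43×10⁴ = 3.30×10⁻¹³ V²
V_n = √(3.30×10⁻¹³) = 5.74×10⁻⁷ V = 574 nV

574 nV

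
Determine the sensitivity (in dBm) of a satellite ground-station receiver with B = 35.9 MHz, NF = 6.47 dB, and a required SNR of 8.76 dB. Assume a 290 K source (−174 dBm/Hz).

−83.2 dBm

Sensitivity = −174 + 10 log₁₀(B) + NF + SNR_min
= −174 + 75.55 + 6.47 + 8.76
= −83.22 dBm → −83.2 dBm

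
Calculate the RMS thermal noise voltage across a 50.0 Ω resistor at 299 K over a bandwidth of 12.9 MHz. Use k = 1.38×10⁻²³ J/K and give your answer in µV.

3.26 µV

V_n = √(4kTRB)
4kTRB = 4 × 1.38×10⁻²³ × 299 × 5.00×10¹ × 1.29×10⁷ = 1.06×10⁻¹¹ V²
V_n = √(1.06×10⁻¹¹) = 3.26×10⁻⁶ V = 3.26 µV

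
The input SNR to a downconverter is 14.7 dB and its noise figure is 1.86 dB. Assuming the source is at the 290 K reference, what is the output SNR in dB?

By definition F = SNR_in/SNR_out, so in dB: SNR_out = SNR_in − NF
SNR_out = 14.7 − 1.86 = 12.84 dB

12.84 dB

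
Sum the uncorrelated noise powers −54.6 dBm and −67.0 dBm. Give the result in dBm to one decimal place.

Convert to linear, add, convert back:
P₁ = 3.47×10⁻⁹ W, P₂ = 2.00×10⁻¹⁰ W
P_tot = 3.67×10⁻⁹ W → 10 log₁₀(P_tot / 10⁻³) = −54.4 dBm

−54.4 dBm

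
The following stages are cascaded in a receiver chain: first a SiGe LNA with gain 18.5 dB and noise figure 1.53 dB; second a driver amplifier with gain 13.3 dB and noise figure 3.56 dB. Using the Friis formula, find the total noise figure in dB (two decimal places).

Convert to linear (a loss of L dB is a gain of −L dB): F_i = 10^(NF_i/10), G_i = 10^(G_i,dB/10)
  Stage 1: F_1 = 10^(1.53/10) = 1.422, G_1 = 10^(18.5/10) = 70.79
  Stage 2: F_2 = 10^(3.56/10) = 2.270, G_2 = 10^(13.3/10) = 21.38
Friis cascade:
  F = 1.422 + (2.270 − 1)/70.79 = 1.440
NF = 10 log₁₀(1.440) = 1.58 dB

1.58 dB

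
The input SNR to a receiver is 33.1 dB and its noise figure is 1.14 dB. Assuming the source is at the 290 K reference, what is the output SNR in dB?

By definition F = SNR_in/SNR_out, so in dB: SNR_out = SNR_in − NF
SNR_out = 33.1 − 1.14 = 31.96 dB

31.96 dB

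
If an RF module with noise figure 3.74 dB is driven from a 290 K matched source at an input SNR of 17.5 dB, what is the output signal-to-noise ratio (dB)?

13.76 dB

By definition F = SNR_in/SNR_out, so in dB: SNR_out = SNR_in − NF
SNR_out = 17.5 − 3.74 = 13.76 dB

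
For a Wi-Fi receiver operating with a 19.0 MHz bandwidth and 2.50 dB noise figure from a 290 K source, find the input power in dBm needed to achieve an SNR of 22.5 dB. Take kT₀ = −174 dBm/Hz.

Sensitivity = −174 + 10 log₁₀(B) + NF + SNR_min
= −174 + 72.79 + 2.50 + 22.5
= −76.21 dBm → −76.2 dBm

−76.2 dBm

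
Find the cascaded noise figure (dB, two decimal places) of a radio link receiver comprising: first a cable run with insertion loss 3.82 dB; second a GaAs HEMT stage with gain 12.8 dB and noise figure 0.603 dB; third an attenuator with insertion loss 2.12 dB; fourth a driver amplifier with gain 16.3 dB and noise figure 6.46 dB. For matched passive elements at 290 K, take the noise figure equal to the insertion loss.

Convert to linear (a loss of L dB is a gain of −L dB): F_i = 10^(NF_i/10), G_i = 10^(G_i,dB/10)
  Stage 1: F_1 = 10^(3.82/10) = 2.410, G_1 = 10^(−3.82/10) = 0.4150
  Stage 2: F_2 = 10^(0.603/10) = 1.149, G_2 = 10^(12.8/10) = 19.05
  Stage 3: F_3 = 10^(2.12/10) = 1.629, G_3 = 10^(−2.12/10) = 0.6138
  Stage 4: F_4 = 10^(6.46/10) = 4.426, G_4 = 10^(16.3/10) = 42.66
Friis cascade:
  F = 2.410 + (1.149 − 1)/0.4150 + (1.629 − 1)/7.907 + (4.426 − 1)/4.853 = 3.554
NF = 10 log₁₀(3.554) = 5.51 dB

5.51 dB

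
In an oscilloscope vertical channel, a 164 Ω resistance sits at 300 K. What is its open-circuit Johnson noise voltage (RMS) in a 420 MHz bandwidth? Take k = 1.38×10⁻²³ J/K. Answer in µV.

V_n = √(4kTRB)
4kTRB = 4 × 1.38×10⁻²³ × 300 × 1.64×10² × 4.20×10⁸ = 1.14×10⁻⁹ V²
V_n = √(1.14×10⁻⁹) = 3.38×10⁻⁵ V = 33.8 µV

33.8 µV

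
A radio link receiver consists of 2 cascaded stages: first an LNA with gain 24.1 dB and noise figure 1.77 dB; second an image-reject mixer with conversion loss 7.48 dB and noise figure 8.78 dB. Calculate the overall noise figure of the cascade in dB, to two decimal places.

1.84 dB

Convert to linear (a loss of L dB is a gain of −L dB): F_i = 10^(NF_i/10), G_i = 10^(G_i,dB/10)
  Stage 1: F_1 = 10^(1.77/10) = 1.503, G_1 = 10^(24.1/10) = 257.0
  Stage 2: F_2 = 10^(8.78/10) = 7.551, G_2 = 10^(−7.48/10) = 0.1786
Friis cascade:
  F = 1.503 + (7.551 − 1)/257.0 = 1.529
NF = 10 log₁₀(1.529) = 1.84 dB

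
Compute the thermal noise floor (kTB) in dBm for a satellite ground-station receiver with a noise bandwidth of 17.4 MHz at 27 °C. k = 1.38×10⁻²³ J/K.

T = 27 °C + 273.15 = 300.15 K
P_n = kTB = 1.38×10⁻²³ × 300.15 × 1.74×10⁷ = 7.21×10⁻¹⁴ W
In dBm: 10 log₁₀(7.21×10⁻¹⁴ / 10⁻³) = −101.4 dBm

−101.4 dBm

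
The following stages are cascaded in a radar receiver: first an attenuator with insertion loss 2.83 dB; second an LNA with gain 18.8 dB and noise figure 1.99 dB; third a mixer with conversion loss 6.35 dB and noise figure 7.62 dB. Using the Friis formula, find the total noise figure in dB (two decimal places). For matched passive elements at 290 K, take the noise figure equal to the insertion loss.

4.99 dB

Convert to linear (a loss of L dB is a gain of −L dB): F_i = 10^(NF_i/10), G_i = 10^(G_i,dB/10)
  Stage 1: F_1 = 10^(2.83/10) = 1.919, G_1 = 10^(−2.83/10) = 0.5212
  Stage 2: F_2 = 10^(1.99/10) = 1.581, G_2 = 10^(18.8/10) = 75.86
  Stage 3: F_3 = 10^(7.62/10) = 5.781, G_3 = 10^(−6.35/10) = 0.2317
Friis cascade:
  F = 1.919 + (1.581 − 1)/0.5212 + (5.781 − 1)/39.54 = 3.155
NF = 10 log₁₀(3.155) = 4.99 dB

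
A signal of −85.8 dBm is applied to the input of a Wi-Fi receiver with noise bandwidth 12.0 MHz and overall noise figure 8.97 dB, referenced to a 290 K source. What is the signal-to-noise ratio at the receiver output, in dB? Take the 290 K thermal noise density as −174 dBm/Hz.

8.4 dB

Noise floor: N = −174 + 10 log₁₀(B) + NF
10 log₁₀(1.20×10⁷) = 70.79 dB
N = −174 + 70.79 + 8.97 = −94.24 dBm
SNR = P_sig − N = −85.8 − (−94.24) = 8.44 dB → 8.4 dB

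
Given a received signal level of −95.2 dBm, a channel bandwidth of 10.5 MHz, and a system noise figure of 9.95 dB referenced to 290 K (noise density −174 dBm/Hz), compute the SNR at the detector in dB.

−1.4 dB

Noise floor: N = −174 + 10 log₁₀(B) + NF
10 log₁₀(1.05×10⁷) = 70.21 dB
N = −174 + 70.21 + 9.95 = −93.84 dBm
SNR = P_sig − N = −95.2 − (−93.84) = −1.36 dB → −1.4 dB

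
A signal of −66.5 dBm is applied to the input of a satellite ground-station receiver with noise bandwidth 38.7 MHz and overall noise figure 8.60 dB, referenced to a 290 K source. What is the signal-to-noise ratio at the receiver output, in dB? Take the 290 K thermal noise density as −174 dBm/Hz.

23.0 dB

Noise floor: N = −174 + 10 log₁₀(B) + NF
10 log₁₀(3.87×10⁷) = 75.88 dB
N = −174 + 75.88 + 8.60 = −89.52 dBm
SNR = P_sig − N = −66.5 − (−89.52) = 23.02 dB → 23.0 dB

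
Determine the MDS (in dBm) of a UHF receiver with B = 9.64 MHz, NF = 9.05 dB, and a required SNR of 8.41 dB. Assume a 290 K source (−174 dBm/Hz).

Sensitivity = −174 + 10 log₁₀(B) + NF + SNR_min
= −174 + 69.84 + 9.05 + 8.41
= −86.70 dBm → −86.7 dBm

−86.7 dBm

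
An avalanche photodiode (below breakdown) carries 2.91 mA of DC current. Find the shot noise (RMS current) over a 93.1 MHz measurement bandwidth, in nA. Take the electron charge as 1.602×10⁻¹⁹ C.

I_n = √(2qI·B)
2qI·B = 2 × 1.602×10⁻¹⁹ × 2.91×10⁻³ × 9.31×10⁷ = 8.68×10⁻¹⁴ A²
I_n = √(8.68×10⁻¹⁴) = 2.95×10⁻⁷ A = 295 nA

295 nA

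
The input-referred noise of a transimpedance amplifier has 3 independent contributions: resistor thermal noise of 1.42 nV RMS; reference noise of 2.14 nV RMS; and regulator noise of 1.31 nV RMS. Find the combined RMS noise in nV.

2.88 nV

Uncorrelated sources add in power (mean-square): V_tot = √(ΣV_i²)
V_tot = √[(1.42×10⁻⁹)² + (2.14×10⁻⁹)² + (1.31×10⁻⁹)²] = 2.88×10⁻⁹ V = 2.88 nV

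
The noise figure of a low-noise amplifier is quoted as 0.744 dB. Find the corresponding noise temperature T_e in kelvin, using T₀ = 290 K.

F = 10^(0.744/10) = 1.18686
T_e = (F − 1)·T₀ = (1.18686 − 1) × 290 = 54.2 K

54.2 K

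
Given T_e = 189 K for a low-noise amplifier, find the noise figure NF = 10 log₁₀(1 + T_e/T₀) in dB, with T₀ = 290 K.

2.18 dB

F = 1 + T_e/T₀ = 1 + 189/290 = 1.65172
NF = 10 log₁₀(1.65172) = 2.18 dB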